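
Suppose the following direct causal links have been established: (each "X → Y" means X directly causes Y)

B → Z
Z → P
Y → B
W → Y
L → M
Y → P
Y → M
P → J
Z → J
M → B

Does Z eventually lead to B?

No

Z leads to P, J; B is not among them.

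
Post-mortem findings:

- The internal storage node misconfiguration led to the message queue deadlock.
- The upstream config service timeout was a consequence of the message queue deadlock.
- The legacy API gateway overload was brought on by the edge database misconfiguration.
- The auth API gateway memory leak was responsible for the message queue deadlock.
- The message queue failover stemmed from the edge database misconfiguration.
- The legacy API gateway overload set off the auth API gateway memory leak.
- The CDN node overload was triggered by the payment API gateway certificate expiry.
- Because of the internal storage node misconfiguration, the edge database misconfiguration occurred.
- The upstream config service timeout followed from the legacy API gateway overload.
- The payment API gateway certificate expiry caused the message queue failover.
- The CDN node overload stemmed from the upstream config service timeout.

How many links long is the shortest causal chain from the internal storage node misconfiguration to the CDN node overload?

Shortest chain: the internal storage node misconfiguration → the message queue deadlock → the upstream config service timeout → the CDN node overload.

3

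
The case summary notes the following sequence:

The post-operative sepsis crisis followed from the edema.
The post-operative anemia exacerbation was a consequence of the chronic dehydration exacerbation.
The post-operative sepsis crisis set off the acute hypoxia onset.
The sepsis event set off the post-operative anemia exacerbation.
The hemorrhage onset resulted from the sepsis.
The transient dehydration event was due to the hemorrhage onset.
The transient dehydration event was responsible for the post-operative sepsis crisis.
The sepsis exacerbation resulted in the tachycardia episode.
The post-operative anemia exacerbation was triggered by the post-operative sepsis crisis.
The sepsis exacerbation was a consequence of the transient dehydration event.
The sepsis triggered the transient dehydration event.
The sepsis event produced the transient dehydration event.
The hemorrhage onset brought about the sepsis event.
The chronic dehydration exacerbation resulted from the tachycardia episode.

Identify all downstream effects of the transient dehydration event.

Direct effects: the sepsis exacerbation, the post-operative sepsis crisis.
2 steps out: the tachycardia episode, the post-operative anemia exacerbation, the acute hypoxia onset.
3 steps out: the chronic dehydration exacerbation.
Not reachable from it: the sepsis, the hemorrhage onset, the sepsis event, the edema.

the acute hypoxia onset, the chronic dehydration exacerbation, the post-operative anemia exacerbation, the post-operative sepsis crisis, the sepsis exacerbation, the tachycardia episode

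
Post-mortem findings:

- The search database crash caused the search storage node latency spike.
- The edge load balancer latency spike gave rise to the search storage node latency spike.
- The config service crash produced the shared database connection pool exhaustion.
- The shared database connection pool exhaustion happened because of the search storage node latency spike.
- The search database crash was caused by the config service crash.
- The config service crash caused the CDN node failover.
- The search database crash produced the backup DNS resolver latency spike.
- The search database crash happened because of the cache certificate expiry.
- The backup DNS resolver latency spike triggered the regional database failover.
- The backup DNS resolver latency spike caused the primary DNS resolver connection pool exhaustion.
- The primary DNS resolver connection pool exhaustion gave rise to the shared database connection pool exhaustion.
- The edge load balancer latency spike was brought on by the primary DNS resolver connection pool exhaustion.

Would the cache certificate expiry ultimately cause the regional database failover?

There is a causal chain: the cache certificate expiry → the search database crash → the backup DNS resolver latency spike → the regional database failover.

Yes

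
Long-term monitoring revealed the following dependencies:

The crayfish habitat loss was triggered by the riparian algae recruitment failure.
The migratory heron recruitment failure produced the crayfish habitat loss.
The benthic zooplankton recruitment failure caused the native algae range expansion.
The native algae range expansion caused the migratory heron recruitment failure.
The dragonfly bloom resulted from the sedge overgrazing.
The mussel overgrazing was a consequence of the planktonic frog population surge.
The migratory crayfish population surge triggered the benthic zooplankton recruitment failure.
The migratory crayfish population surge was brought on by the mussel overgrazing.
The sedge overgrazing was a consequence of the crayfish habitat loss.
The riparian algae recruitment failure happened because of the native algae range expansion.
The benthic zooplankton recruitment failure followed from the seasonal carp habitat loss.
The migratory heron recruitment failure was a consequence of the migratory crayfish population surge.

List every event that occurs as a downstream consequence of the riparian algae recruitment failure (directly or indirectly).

the crayfish habitat loss, the dragonfly bloom, the sedge overgrazing

Direct effects: the crayfish habitat loss.
2 steps out: the sedge overgrazing.
3 steps out: the dragonfly bloom.
Not reachable from it: the planktonic frog population surge, the mussel overgrazing, the migratory crayfish population surge, the benthic zooplankton recruitment failure, the native algae range expansion, the migratory heron recruitment failure, the seasonal carp habitat loss.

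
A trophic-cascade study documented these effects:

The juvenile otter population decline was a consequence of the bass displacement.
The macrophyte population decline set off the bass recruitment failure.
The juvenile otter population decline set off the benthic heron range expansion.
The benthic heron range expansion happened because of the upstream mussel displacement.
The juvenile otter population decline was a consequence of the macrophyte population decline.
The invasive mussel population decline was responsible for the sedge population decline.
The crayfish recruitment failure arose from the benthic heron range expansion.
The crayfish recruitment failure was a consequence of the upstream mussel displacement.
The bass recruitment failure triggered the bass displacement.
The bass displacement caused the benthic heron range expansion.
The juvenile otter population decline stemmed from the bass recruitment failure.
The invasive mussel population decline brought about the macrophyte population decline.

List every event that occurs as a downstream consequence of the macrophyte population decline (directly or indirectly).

Direct effects: the bass recruitment failure, the juvenile otter population decline.
2 steps out: the bass displacement, the benthic heron range expansion.
3 steps out: the crayfish recruitment failure.
Not reachable from it: the invasive mussel population decline, the sedge population decline, the upstream mussel displacement.

the bass displacement, the bass recruitment failure, the benthic heron range expansion, the crayfish recruitment failure, the juvenile otter population decline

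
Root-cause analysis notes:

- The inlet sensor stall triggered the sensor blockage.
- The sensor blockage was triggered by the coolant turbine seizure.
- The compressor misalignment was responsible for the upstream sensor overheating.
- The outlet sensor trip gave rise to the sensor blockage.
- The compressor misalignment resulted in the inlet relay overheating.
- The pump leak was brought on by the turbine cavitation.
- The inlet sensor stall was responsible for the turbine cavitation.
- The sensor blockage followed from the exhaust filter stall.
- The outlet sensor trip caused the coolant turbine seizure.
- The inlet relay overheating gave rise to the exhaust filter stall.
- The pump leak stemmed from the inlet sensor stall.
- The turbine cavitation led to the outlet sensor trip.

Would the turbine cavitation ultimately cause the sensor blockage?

There is a causal chain: the turbine cavitation → the outlet sensor trip → the sensor blockage.

Yes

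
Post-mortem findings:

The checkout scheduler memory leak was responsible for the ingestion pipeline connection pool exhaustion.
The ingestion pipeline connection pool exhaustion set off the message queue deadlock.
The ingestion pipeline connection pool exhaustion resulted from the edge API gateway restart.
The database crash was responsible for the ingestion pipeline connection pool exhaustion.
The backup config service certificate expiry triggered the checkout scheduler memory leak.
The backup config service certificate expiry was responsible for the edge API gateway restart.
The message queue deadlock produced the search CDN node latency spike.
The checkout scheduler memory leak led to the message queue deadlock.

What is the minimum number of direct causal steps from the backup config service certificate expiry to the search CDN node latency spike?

Shortest chain: the backup config service certificate expiry → the checkout scheduler memory leak → the message queue deadlock → the search CDN node latency spike.

3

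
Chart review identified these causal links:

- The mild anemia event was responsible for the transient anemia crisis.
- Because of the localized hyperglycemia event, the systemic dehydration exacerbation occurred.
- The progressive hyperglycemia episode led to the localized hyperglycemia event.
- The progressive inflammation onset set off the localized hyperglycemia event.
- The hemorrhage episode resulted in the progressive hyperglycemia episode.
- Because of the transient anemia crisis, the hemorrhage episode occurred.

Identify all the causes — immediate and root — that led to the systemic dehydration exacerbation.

Immediate cause of the systemic dehydration exacerbation: the localized hyperglycemia event.
Further upstream: the progressive inflammation onset, the mild anemia event, the transient anemia crisis, the hemorrhage episode, the progressive hyperglycemia episode.

the hemorrhage episode, the localized hyperglycemia event, the mild anemia event, the progressive hyperglycemia episode, the progressive inflammation onset, the transient anemia crisis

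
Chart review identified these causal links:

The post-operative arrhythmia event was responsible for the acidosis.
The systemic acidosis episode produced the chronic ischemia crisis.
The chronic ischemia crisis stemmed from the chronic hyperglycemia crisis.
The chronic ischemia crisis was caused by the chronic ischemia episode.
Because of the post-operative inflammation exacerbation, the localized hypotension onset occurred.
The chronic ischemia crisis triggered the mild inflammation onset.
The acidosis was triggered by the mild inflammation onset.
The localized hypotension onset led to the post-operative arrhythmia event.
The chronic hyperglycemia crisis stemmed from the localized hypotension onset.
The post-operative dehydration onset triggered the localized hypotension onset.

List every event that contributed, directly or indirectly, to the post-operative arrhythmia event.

Immediate cause of the post-operative arrhythmia event: the localized hypotension onset.
Further upstream: the post-operative inflammation exacerbation, the post-operative dehydration onset.

the localized hypotension onset, the post-operative dehydration onset, the post-operative inflammation exacerbation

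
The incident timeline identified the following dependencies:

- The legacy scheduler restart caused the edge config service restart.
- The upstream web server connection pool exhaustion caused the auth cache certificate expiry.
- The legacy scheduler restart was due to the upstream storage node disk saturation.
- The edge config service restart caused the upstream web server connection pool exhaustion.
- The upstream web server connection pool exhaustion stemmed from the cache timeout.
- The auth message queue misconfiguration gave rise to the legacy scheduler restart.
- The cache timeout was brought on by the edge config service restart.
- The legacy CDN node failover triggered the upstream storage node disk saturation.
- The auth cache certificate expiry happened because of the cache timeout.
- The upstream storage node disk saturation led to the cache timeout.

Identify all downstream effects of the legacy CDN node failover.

Direct effects: the upstream storage node disk saturation.
2 steps out: the legacy scheduler restart, the cache timeout.
3 steps out: the edge config service restart, the upstream web server connection pool exhaustion, the auth cache certificate expiry.
Not reachable from it: the auth message queue misconfiguration.

the auth cache certificate expiry, the cache timeout, the edge config service restart, the legacy scheduler restart, the upstream storage node disk saturation, the upstream web server connection pool exhaustion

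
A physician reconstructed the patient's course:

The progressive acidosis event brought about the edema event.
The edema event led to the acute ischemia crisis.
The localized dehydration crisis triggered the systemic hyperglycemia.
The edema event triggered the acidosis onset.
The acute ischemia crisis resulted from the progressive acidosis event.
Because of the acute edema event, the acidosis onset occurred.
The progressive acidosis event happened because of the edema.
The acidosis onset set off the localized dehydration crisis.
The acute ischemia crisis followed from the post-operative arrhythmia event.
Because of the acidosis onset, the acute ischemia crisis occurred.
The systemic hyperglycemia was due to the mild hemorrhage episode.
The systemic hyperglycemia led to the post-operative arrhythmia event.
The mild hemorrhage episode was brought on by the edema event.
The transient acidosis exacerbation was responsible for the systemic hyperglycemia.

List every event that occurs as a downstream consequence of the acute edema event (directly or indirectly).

Direct effects: the acidosis onset.
2 steps out: the localized dehydration crisis, the acute ischemia crisis.
3 steps out: the systemic hyperglycemia.
4 steps out: the post-operative arrhythmia event.
Not reachable from it: the edema, the progressive acidosis event, the edema event, the mild hemorrhage episode, the transient acidosis exacerbation.

the acidosis onset, the acute ischemia crisis, the localized dehydration crisis, the post-operative arrhythmia event, the systemic hyperglycemia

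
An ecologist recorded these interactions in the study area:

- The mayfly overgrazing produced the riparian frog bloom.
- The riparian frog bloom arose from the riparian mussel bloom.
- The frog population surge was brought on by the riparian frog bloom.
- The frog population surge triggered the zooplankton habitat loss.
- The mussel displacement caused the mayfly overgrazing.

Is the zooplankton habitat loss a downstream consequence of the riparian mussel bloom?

There is a causal chain: the riparian mussel bloom → the riparian frog bloom → the frog population surge → the zooplankton habitat loss.

Yes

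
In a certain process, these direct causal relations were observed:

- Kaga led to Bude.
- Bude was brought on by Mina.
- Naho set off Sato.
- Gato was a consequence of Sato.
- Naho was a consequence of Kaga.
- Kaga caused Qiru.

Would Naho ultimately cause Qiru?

No

Naho leads to Sato, Gato; Qiru is not among them.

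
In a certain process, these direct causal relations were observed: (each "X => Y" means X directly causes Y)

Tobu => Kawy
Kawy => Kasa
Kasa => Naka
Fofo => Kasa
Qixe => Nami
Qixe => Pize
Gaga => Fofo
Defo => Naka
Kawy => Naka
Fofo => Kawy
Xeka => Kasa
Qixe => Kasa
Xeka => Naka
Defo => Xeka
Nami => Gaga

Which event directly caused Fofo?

Gaga

Upstream contributors include Qixe, Nami, but only Gaga feeds directly into Fofo.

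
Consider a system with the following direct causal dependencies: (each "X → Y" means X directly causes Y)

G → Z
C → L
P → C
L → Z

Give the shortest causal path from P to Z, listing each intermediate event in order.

P → C → L → Z

P → C
C → L
L → Z
Length: 3 steps.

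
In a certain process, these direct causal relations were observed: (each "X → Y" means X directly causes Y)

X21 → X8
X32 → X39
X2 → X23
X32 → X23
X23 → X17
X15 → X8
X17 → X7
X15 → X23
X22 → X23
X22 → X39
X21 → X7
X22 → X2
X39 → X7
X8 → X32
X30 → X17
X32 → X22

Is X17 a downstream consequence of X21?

There is a causal chain: X21 → X8 → X32 → X23 → X17.

Yes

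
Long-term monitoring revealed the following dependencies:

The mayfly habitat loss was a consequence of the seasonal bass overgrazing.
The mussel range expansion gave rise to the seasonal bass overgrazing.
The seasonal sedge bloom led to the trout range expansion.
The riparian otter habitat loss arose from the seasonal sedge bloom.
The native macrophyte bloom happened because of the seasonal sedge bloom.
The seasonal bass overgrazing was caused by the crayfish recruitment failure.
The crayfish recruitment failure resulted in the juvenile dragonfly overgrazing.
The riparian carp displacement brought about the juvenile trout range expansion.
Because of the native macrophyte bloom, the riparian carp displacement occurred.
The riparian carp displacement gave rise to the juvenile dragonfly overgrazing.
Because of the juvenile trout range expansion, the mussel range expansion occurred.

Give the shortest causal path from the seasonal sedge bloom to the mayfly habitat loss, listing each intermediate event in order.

the seasonal sedge bloom → the native macrophyte bloom
the native macrophyte bloom → the riparian carp displacement
the riparian carp displacement → the juvenile trout range expansion
the juvenile trout range expansion → the mussel range expansion
the mussel range expansion → the seasonal bass overgrazing
the seasonal bass overgrazing → the mayfly habitat loss
Length: 6 steps.

the seasonal sedge bloom → the native macrophyte bloom → the riparian carp displacement → the juvenile trout range expansion → the mussel range expansion → the seasonal bass overgrazing → the mayfly habitat loss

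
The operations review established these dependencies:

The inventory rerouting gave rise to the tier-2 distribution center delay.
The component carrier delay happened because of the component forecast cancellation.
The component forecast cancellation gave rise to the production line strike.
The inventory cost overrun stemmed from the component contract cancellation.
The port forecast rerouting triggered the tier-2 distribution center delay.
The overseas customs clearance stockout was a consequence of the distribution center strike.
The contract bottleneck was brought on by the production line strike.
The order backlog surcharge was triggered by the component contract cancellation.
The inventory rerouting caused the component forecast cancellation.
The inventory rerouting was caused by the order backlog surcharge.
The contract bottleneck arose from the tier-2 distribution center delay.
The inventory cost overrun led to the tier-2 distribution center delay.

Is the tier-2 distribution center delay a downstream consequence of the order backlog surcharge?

There is a causal chain: the order backlog surcharge → the inventory rerouting → the tier-2 distribution center delay.

Yes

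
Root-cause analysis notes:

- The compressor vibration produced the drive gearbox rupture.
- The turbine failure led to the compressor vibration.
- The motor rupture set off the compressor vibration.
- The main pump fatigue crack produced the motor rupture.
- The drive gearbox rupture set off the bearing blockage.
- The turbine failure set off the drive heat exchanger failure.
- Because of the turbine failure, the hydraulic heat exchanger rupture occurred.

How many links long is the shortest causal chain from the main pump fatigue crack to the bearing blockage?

Shortest chain: the main pump fatigue crack → the motor rupture → the compressor vibration → the drive gearbox rupture → the bearing blockage.

4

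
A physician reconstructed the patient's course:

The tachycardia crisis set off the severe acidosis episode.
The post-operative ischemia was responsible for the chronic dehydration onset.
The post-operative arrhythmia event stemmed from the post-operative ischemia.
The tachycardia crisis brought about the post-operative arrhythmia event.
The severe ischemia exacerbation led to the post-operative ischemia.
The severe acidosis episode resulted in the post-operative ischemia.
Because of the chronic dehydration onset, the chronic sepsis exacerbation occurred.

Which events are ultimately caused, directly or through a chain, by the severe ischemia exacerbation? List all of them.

Direct effects: the post-operative ischemia.
2 steps out: the chronic dehydration onset, the post-operative arrhythmia event.
3 steps out: the chronic sepsis exacerbation.
Not reachable from it: the tachycardia crisis, the severe acidosis episode.

the chronic dehydration onset, the chronic sepsis exacerbation, the post-operative arrhythmia event, the post-operative ischemia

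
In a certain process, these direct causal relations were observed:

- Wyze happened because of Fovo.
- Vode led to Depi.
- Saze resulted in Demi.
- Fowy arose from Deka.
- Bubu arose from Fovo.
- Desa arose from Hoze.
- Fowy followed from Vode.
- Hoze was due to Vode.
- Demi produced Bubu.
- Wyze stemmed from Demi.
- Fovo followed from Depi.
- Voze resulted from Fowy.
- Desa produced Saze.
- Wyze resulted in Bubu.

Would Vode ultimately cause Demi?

There is a causal chain: Vode → Hoze → Desa → Saze → Demi.

Yes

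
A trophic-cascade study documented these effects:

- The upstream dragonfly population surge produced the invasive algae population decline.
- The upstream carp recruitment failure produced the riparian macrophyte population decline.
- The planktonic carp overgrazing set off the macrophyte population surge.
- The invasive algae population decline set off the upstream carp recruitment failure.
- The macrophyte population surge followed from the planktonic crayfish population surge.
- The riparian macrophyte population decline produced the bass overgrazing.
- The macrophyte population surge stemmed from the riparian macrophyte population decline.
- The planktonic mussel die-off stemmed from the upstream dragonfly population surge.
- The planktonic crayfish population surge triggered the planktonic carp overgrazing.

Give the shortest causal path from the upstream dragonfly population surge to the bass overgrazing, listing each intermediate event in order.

the upstream dragonfly population surge → the invasive algae population decline → the upstream carp recruitment failure → the riparian macrophyte population decline → the bass overgrazing

the upstream dragonfly population surge → the invasive algae population decline
the invasive algae population decline → the upstream carp recruitment failure
the upstream carp recruitment failure → the riparian macrophyte population decline
the riparian macrophyte population decline → the bass overgrazing
Length: 4 steps.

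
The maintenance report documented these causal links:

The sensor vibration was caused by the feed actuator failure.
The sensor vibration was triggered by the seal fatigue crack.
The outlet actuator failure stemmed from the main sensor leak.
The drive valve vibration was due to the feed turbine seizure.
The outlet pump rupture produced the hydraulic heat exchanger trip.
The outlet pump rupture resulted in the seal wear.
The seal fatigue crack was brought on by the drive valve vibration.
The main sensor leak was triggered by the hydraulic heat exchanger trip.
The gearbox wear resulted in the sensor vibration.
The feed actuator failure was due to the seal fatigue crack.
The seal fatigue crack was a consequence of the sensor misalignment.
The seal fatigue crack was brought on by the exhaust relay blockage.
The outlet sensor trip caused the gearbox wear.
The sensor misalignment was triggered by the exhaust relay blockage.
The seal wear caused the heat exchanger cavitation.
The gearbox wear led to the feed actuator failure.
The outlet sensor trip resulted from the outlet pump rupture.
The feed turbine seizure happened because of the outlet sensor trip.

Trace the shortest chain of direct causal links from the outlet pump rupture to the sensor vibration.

the outlet pump rupture → the outlet sensor trip
the outlet sensor trip → the gearbox wear
the gearbox wear → the sensor vibration
Length: 3 steps.

the outlet pump rupture → the outlet sensor trip → the gearbox wear → the sensor vibration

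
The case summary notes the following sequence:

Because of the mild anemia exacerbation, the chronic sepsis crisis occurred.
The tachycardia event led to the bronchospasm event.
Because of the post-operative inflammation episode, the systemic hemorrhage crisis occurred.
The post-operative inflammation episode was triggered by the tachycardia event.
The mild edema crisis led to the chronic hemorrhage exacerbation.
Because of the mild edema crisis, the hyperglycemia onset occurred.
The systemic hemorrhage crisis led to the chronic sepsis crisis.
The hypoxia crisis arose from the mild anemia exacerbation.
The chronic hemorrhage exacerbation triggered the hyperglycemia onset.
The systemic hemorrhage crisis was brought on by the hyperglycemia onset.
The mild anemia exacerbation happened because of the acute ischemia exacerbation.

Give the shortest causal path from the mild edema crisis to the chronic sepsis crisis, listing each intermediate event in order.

the mild edema crisis → the hyperglycemia onset
the hyperglycemia onset → the systemic hemorrhage crisis
the systemic hemorrhage crisis → the chronic sepsis crisis
Length: 3 steps.

the mild edema crisis → the hyperglycemia onset → the systemic hemorrhage crisis → the chronic sepsis crisis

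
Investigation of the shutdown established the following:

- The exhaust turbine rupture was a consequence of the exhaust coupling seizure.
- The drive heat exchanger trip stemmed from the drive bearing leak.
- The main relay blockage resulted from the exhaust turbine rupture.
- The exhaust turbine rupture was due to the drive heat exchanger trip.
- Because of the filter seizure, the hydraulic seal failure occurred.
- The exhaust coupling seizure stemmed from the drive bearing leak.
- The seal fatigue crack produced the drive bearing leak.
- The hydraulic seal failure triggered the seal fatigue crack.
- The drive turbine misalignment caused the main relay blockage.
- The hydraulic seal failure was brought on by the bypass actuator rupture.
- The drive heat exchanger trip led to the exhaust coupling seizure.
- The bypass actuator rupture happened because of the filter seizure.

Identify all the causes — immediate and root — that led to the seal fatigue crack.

the bypass actuator rupture, the filter seizure, the hydraulic seal failure

Immediate cause of the seal fatigue crack: the hydraulic seal failure.
Further upstream: the filter seizure, the bypass actuator rupture.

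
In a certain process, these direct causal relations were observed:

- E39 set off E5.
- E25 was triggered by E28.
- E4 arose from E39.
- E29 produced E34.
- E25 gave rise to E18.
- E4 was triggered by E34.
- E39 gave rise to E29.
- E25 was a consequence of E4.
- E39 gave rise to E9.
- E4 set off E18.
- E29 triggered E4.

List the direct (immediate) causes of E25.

E28, E4

Upstream contributors include E39, E29, E34, but only E28, E4 feed directly into E25.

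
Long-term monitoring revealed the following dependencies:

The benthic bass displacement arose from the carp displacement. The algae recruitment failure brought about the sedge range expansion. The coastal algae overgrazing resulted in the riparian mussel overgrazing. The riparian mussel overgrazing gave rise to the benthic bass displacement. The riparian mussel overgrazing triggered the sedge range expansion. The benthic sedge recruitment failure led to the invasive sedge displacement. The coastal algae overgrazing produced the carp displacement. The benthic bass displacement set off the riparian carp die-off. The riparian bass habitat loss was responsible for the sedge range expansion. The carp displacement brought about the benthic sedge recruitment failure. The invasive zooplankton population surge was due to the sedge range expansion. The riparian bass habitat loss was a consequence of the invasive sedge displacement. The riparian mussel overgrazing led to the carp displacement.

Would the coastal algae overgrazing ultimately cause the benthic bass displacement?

Yes

There is a causal chain: the coastal algae overgrazing → the riparian mussel overgrazing → the benthic bass displacement.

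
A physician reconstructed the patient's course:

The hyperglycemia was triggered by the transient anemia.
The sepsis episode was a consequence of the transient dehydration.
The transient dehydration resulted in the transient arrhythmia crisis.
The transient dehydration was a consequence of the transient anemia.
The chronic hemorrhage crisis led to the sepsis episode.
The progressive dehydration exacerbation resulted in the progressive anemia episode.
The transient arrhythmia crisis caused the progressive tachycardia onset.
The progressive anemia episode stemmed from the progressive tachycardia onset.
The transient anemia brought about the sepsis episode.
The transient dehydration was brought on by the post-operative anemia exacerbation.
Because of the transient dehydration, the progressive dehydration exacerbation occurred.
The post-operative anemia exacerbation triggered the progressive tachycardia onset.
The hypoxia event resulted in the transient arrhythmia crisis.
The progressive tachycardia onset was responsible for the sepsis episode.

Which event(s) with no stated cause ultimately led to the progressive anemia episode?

the hypoxia event, the post-operative anemia exacerbation, the transient anemia

Tracing upstream from the progressive anemia episode: the progressive anemia episode ← the progressive dehydration exacerbation ← the transient dehydration ← the transient anemia.
A separate upstream branch: the progressive anemia episode ← the progressive tachycardia onset ← the post-operative anemia exacerbation.
A separate upstream branch: the progressive anemia episode ← the progressive tachycardia onset ← the transient arrhythmia crisis ← the hypoxia event.
Each of those chain origins has no stated cause.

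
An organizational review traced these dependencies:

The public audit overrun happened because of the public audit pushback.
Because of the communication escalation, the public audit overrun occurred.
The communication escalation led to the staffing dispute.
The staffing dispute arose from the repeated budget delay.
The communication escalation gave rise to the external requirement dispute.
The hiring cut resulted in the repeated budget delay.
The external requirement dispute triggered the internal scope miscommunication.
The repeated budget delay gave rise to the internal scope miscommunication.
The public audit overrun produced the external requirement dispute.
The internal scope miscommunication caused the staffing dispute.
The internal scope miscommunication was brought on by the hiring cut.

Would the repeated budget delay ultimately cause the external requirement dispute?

No

The repeated budget delay leads to the internal scope miscommunication, the staffing dispute; the external requirement dispute is not among them.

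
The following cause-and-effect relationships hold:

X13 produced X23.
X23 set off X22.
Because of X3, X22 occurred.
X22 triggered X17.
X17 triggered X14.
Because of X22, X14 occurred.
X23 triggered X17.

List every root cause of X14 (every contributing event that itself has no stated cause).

Tracing upstream from X14: X14 ← X22 ← X23 ← X13.
A separate upstream branch: X14 ← X22 ← X3.
Each of those chain origins has no stated cause.

X13, X3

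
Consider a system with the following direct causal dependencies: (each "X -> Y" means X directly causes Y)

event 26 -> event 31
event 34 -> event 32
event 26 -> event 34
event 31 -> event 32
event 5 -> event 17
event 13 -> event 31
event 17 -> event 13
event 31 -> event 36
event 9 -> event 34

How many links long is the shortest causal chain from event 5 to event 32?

Shortest chain: event 5 → event 17 → event 13 → event 31 → event 32.

4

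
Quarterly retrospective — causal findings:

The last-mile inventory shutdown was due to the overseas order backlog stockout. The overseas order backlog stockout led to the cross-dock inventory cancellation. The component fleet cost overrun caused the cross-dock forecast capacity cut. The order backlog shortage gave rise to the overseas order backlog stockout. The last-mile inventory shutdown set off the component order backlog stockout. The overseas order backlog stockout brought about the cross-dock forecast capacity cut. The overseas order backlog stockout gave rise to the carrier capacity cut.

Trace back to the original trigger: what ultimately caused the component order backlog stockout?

the order backlog shortage

Tracing upstream from the component order backlog stockout: the component order backlog stockout ← the last-mile inventory shutdown ← the overseas order backlog stockout ← the order backlog shortage.
The order backlog shortage has no stated cause, so it is the root.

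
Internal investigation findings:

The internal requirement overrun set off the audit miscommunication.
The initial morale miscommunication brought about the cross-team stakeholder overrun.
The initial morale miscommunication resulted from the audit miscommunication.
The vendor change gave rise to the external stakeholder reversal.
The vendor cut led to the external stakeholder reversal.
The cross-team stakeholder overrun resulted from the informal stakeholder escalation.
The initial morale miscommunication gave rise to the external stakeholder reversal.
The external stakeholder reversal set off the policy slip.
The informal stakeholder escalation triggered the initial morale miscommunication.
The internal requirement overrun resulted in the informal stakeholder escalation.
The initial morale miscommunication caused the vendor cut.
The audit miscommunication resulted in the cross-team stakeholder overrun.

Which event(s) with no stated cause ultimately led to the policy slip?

the internal requirement overrun, the vendor change

Tracing upstream from the policy slip: the policy slip ← the external stakeholder reversal ← the initial morale miscommunication ← the informal stakeholder escalation ← the internal requirement overrun.
A separate upstream branch: the policy slip ← the external stakeholder reversal ← the vendor change.
Each of those chain origins has no stated cause.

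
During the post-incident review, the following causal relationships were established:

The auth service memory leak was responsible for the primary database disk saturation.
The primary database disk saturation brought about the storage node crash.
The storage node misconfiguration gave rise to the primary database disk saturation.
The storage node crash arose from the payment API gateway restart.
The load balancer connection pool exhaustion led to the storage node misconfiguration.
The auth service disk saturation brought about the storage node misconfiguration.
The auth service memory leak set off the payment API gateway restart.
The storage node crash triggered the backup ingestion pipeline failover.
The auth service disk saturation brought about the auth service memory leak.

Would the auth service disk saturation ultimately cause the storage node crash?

Yes

There is a causal chain: the auth service disk saturation → the auth service memory leak → the payment API gateway restart → the storage node crash.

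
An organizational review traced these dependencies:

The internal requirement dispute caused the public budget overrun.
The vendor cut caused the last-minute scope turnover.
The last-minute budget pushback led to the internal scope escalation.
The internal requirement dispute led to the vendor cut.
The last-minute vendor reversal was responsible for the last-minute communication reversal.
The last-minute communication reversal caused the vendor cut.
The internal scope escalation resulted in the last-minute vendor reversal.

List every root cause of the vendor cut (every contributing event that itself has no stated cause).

Tracing upstream from the vendor cut: the vendor cut ← the last-minute communication reversal ← the last-minute vendor reversal ← the internal scope escalation ← the last-minute budget pushback.
A separate upstream branch: the vendor cut ← the internal requirement dispute.
Each of those chain origins has no stated cause.

the internal requirement dispute, the last-minute budget pushback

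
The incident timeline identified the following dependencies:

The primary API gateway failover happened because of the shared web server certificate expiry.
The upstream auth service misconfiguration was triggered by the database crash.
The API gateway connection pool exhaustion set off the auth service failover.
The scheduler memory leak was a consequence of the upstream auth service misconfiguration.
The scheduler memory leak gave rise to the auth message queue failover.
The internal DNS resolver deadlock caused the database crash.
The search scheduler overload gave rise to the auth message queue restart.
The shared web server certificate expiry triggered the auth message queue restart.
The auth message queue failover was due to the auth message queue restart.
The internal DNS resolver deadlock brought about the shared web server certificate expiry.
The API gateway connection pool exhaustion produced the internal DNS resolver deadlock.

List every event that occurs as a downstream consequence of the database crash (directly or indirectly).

the auth message queue failover, the scheduler memory leak, the upstream auth service misconfiguration

Direct effects: the upstream auth service misconfiguration.
2 steps out: the scheduler memory leak.
3 steps out: the auth message queue failover.
Not reachable from it: the API gateway connection pool exhaustion, the internal DNS resolver deadlock, the shared web server certificate expiry, the primary API gateway failover, the auth service failover, the auth message queue restart, the search scheduler overload.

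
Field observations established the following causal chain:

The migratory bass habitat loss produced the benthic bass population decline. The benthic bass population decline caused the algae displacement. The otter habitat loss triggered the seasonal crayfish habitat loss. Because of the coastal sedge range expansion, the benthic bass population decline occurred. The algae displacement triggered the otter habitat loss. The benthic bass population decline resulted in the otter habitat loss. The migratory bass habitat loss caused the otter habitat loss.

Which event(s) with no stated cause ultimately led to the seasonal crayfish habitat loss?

Tracing upstream from the seasonal crayfish habitat loss: the seasonal crayfish habitat loss ← the otter habitat loss ← the migratory bass habitat loss.
A separate upstream branch: the seasonal crayfish habitat loss ← the otter habitat loss ← the benthic bass population decline ← the coastal sedge range expansion.
Each of those chain origins has no stated cause.

the coastal sedge range expansion, the migratory bass habitat loss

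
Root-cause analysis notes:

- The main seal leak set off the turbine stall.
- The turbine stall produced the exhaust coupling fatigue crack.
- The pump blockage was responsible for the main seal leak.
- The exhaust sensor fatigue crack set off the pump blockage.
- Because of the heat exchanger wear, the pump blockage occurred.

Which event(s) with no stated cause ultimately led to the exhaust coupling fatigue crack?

Tracing upstream from the exhaust coupling fatigue crack: the exhaust coupling fatigue crack ← the turbine stall ← the main seal leak ← the pump blockage ← the exhaust sensor fatigue crack.
A separate upstream branch: the exhaust coupling fatigue crack ← the turbine stall ← the main seal leak ← the pump blockage ← the heat exchanger wear.
Each of those chain origins has no stated cause.

the exhaust sensor fatigue crack, the heat exchanger wear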